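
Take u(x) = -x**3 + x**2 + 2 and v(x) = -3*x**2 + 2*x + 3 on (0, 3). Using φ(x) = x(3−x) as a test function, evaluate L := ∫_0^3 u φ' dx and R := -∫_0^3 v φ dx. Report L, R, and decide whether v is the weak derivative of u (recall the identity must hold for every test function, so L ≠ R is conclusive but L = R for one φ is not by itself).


LHS = 459/20, RHS = 189/20. No, v is not the weak derivative of u.

u(x) = -x**3 + x**2 + 2, classical derivative u'(x) = -3*x**2 + 2*x.
φ(x) = x(3−x), so φ'(x) = 3 - 2*x.
Note φ(0) = φ(3) = 0, so the boundary term u·φ vanishes.
LHS = ∫_0^3 u(x) φ'(x) dx = ∫_0^3 (2*x^4 - 5*x^3 + 3*x^2 - 4*x + 6) dx. Term by term:
  ∫_0^3 2*x^4 dx = 486/5;  ∫_0^3 -5*x^3 dx = -405/4;  ∫_0^3 3*x^2 dx = 27;
  ∫_0^3 -4*x dx = -18;  ∫_0^3 6 dx = 18.
Sum: 486/5 − 405/4 + 27 − 18 + 18 = 459/20.
So LHS = 459/20.
∫_0^3 v(x) φ(x) dx = ∫_0^3 (3*x^4 - 11*x^3 + 3*x^2 + 9*x) dx. Term by term:
  ∫_0^3 3*x^4 dx = 729/5;  ∫_0^3 -11*x^3 dx = -891/4;  ∫_0^3 3*x^2 dx = 27;
  ∫_0^3 9*x dx = 81/2.
Sum: 729/5 − 891/4 + 27 + 81/2 = -189/20.
So RHS = -∫_0^3 v(x) φ(x) dx = 189/20.
LHS − RHS = 27/2 ≠ 0, so the identity fails.
(For a valid weak derivative the identity must hold for EVERY test function, in particular this one. The failure shows v is NOT the weak derivative of u.)
Correct weak derivative would be u'(x) = -3*x**2 + 2*x.


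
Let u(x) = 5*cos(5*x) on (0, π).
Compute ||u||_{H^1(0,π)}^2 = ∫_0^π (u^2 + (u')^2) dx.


||u||_{H^1(0,π)}^2 = 325*π

u'(x) = -25*sin(5*x).
Expand u² and (u')² and integrate term by term on (0, π), using: for integers n ≥ 1, ∫_0^π sin²(nx) dx = ∫_0^π cos²(nx) dx = π/2; for n ≠ n', ∫_0^π sin(nx)sin(n'x) dx = ∫_0^π cos(nx)cos(n'x) dx = 0; and by product-to-sum, ∫_0^π sin(nx)cos(n'x) dx = ½∫_0^π [sin((n+n')x) + sin((n−n')x)] dx, which is 0 when n+n' is even and 2n/(n²−n'²) when n+n' is odd (it need not vanish on (0, π)).
  u² squared terms: (5)²·∫cos(5x)² dx = 25·π/2 = 25*π/2.
  So ∫_0^π u² dx = 25*π/2.
  (u')² squared terms: (-25)²·∫sin(5x)² dx = 625·π/2 = 625*π/2.
  So ∫_0^π (u')² dx = 625*π/2.
||u||_{H^1}^2 = (25*π/2) + (625*π/2) = 325*π.


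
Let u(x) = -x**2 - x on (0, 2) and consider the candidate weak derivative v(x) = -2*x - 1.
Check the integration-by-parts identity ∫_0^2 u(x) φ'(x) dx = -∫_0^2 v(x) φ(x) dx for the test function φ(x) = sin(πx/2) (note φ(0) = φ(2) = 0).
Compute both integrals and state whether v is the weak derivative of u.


LHS = 12/π, RHS = 12/π. Yes, v = u' weakly.

u(x) = -x**2 - x, classical derivative u'(x) = -2*x - 1.
φ(x) = sin(πx/2), so φ'(x) = π*cos(π*x/2)/2.
Note φ(0) = φ(2) = 0, so the boundary term u·φ vanishes.
LHS = ∫_0^2 u(x) φ'(x) dx = ∫_0^2 (-π*x^2*cos(π*x/2)/2 - π*x*cos(π*x/2)/2) dx. Term by term:
  ∫_0^2 -π*x*cos(π*x/2)/2 dx = 4/π;  ∫_0^2 -π*x^2*cos(π*x/2)/2 dx = 8/π.
Sum: 4/π + 8/π = 12/π.
So LHS = 12/π.
∫_0^2 v(x) φ(x) dx = ∫_0^2 (-2*x*sin(π*x/2) - sin(π*x/2)) dx. Term by term:
  ∫_0^2 -sin(π*x/2) dx = -4/π;  ∫_0^2 -2*x*sin(π*x/2) dx = -8/π.
Sum: -4/π − 8/π = -12/π.
So RHS = -∫_0^2 v(x) φ(x) dx = 12/π.
LHS = RHS, so the identity holds for this test φ.
Moreover u is smooth here and v(x) = u'(x) = -2*x - 1 pointwise, so the identity holds for every test function. Hence v is the weak derivative of u.


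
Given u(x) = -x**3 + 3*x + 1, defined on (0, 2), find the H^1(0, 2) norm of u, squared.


||u||_{H^1}^2 = 1312/35

The H^1 norm (squared) on an interval (0, L) is
  ||u||_{H^1}^2 = ∫_0^L u(x)^2 dx + ∫_0^L u'(x)^2 dx.
Compute u'(x) = 3 - 3*x**2.
Then u(x)^2 = x**6 - 6*x**4 - 2*x**3 + 9*x**2 + 6*x + 1 and u'(x)^2 = 9*x**4 - 18*x**2 + 9.
Integrate each monomial from 0 to 2 using ∫_0^2 c·x^n dx = c·2^(n+1)/(n+1):
  ∫_0^2 u(x)^2 dx = ∫_0^2 (x^6 - 6*x^4 - 2*x^3 + 9*x^2 + 6*x + 1) dx. Term by term:
    ∫_0^2 x^6 dx = 128/7;  ∫_0^2 -6*x^4 dx = -192/5;  ∫_0^2 -2*x^3 dx = -8;
    ∫_0^2 9*x^2 dx = 24;  ∫_0^2 6*x dx = 12;  ∫_0^2 1 dx = 2.
  Sum: 128/7 − 192/5 − 8 + 24 + 12 + 2 = 346/35.
  ∫_0^2 u'(x)^2 dx = ∫_0^2 (9*x^4 - 18*x^2 + 9) dx. Term by term:
    ∫_0^2 9*x^4 dx = 288/5;  ∫_0^2 -18*x^2 dx = -48;  ∫_0^2 9 dx = 18.
  Sum: 288/5 − 48 + 18 = 138/5.
Adding: ||u||_{H^1}^2 = 346/35 + 138/5 = 1312/35.


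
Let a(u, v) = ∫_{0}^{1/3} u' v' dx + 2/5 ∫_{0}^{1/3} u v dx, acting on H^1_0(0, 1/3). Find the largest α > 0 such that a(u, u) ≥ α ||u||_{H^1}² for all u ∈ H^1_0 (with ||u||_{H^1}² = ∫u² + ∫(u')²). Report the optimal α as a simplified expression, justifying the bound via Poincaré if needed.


α = (2 + 45*π^2)/(5*(1 + 9*π^2))

Coercivity of a(·,·) on H^1_0(0, 1/3) means a(u, u) ≥ α ||u||_{H^1}² for every u ∈ H^1_0.
The interval has length L = 1/3, and Poincaré/coercivity depend only on L. Here a(u, u) = ∫(u')² + (2/5)·∫u².
Here 0 < c = 2/5 < 1. The condition a(u,u) ≥ α||u||_{H^1}² reads (1−α)∫(u')² ≥ (α−c)∫u². Any admissible α is ≤ 1 (rapidly oscillating u have ∫u²/∫(u')² → 0), and α = 1 would force 0 ≥ (1−c)∫u², impossible since c < 1; so 1−α > 0. By the sharp Poincaré inequality on H^1_0 of an interval of length L, ∫(u')² ≥ (π/L)²∫u² with equality for the first sine mode sin(π(x−x₀)/L) (x₀ the left endpoint), so the inequality holds for all u iff (1−α)(π/L)² ≥ α − c, i.e. α ≤ ((π/L)² + c)/((π/L)² + 1) = (1 + c(L/π)²)/(1 + (L/π)²). With (π/L)² = 9*π^2 and c = 2/5, the largest admissible constant is α = ((π/L)² + c)/((π/L)² + 1).
Simplifying, α = (2 + 45*π^2)/(5*(1 + 9*π^2)).


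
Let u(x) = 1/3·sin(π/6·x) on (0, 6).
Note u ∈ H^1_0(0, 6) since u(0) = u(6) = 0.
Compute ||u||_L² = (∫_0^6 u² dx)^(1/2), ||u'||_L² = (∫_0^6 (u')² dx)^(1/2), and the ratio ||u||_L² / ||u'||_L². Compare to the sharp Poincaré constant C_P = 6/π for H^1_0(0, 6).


||u||_L² / ||u'||_L² = 6/π = C_P.

u(x) = 1/3·sin(π/6·x), so u'(x) = π*cos(π*x/6)/18.
Writing u(x) = A·sin(kπx/L) with A = 1/3 and k = 1, use ∫_0^L sin²(kπx/L) dx = L/2 and ∫_0^L cos²(kπx/L) dx = L/2.
u² = 1/9·sin²(π/6·x) and (u')² = π^2/324·cos²(π/6·x), and each of sin², cos² integrates to L/2 = 3 over (0, 6).
∫_0^6 u² dx = 1/3, so ||u||_L² = sqrt(3)/3.
∫_0^6 (u')² dx = π^2/108, so ||u'||_L² = sqrt(3)*π/18.
Ratio ||u||_L² / ||u'||_L² = 6/π.
Sharp Poincaré constant on H^1_0(0, 6) is C_P = L/π = 6/π, achieved by sin(π/6·x).
This is the k = 1 eigenfunction (up to amplitude), so the ratio equals the sharp Poincaré constant exactly.


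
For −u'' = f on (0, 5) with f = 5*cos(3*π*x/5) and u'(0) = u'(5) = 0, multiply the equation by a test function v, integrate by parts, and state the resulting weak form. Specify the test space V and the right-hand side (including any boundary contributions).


V = H^1(0, 5) (no boundary constraint on v; u is determined up to an additive constant); weak form: ∫_0^5 u'v' dx = ∫_0^5 (5*cos(3*π*x/5)) v dx for all v ∈ V.

Multiply both sides by a test function v and integrate from 0 to 5:
  ∫_0^5 −u''(x) v(x) dx = ∫_0^5 f(x) v(x) dx.
Integrate the LHS by parts once:
  ∫_0^5 −u'' v dx = −[u'(x) v(x)]_0^5 + ∫_0^5 u'(x) v'(x) dx.
Thus ∫_0^5 u'(x) v'(x) dx = ∫_0^5 f(x) v(x) dx + [u'(x) v(x)]_0^5.
Choose V so that boundary terms are either known or forced to vanish.
u has homogeneous Neumann: u'(0) = u'(5) = 0. So [u' v]_0^5 = 0·v(5) − 0·v(0) = 0 for any v; take V = H^1(0, 5).
Weak formulation: find u (satisfying any essential BC) such that ∫_0^5 u'(x) v'(x) dx = ∫_0^5 f v dx for all v ∈ V (homogeneous Neumann, so boundary terms vanish).
Substituting f(x) = 5*cos(3*π*x/5), the right-hand side is ∫_0^5 (5*cos(3*π*x/5)) v dx.
Compatibility check (pure Neumann): taking v ≡ 1 ∈ V gives 0 = ∫_0^5 f dx + (0) − (0), i.e. ∫_0^5 f dx must equal u'(0) − u'(5) = 0. Indeed ∫_0^5 (5*cos(3*π*x/5)) dx = 0, so the data are compatible. The solution is then unique only up to an additive constant (fix it e.g. by requiring ∫_0^5 u dx = 0).


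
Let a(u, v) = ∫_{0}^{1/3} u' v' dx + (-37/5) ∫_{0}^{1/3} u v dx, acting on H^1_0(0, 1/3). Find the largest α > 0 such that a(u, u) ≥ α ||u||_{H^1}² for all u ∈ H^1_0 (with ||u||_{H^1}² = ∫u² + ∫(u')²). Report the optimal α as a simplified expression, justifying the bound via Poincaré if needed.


α = (-37 + 45*π^2)/(5*(1 + 9*π^2))

Coercivity of a(·,·) on H^1_0(0, 1/3) means a(u, u) ≥ α ||u||_{H^1}² for every u ∈ H^1_0.
The interval has length L = 1/3, and Poincaré/coercivity depend only on L. Here a(u, u) = ∫(u')² + (-37/5)·∫u².
Here c = -37/5 < 0 with |c| < (π/L)² = 9*π^2, so coercivity still holds. The condition a(u,u) ≥ α||u||_{H^1}² reads (1−α)∫(u')² ≥ (α−c)∫u². Any admissible α is ≤ 1 (rapidly oscillating u have ∫u²/∫(u')² → 0), and α = 1 would force 0 ≥ (1−c)∫u², impossible since c < 1; so 1−α > 0. By the sharp Poincaré inequality on H^1_0 of an interval of length L, ∫(u')² ≥ (π/L)²∫u² with equality for the first sine mode sin(π(x−x₀)/L) (x₀ the left endpoint), so the inequality holds for all u iff (1−α)(π/L)² ≥ α − c, i.e. α ≤ ((π/L)² + c)/((π/L)² + 1) = (1 + c(L/π)²)/(1 + (L/π)²). (Direct route, valid since c ≤ 0: Poincaré gives c∫u² ≥ c(L/π)²∫(u')², so a(u,u) ≥ (1 + c(L/π)²)∫(u')², while ||u||_{H^1}² ≤ (1 + (L/π)²)∫(u')²; dividing yields the same α.) With (π/L)² = 9*π^2 and c = -37/5, the largest admissible constant is α = ((π/L)² + c)/((π/L)² + 1).
Simplifying, α = (-37 + 45*π^2)/(5*(1 + 9*π^2)).


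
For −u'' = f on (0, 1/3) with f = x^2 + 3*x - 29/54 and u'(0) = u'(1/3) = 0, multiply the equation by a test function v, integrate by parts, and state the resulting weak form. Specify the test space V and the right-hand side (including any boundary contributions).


V = H^1(0, 1/3) (no boundary constraint on v; u is determined up to an additive constant); weak form: ∫_0^1/3 u'v' dx = ∫_0^1/3 (x^2 + 3*x - 29/54) v dx for all v ∈ V.

Multiply both sides by a test function v and integrate from 0 to 1/3:
  ∫_0^1/3 −u''(x) v(x) dx = ∫_0^1/3 f(x) v(x) dx.
Integrate the LHS by parts once:
  ∫_0^1/3 −u'' v dx = −[u'(x) v(x)]_0^1/3 + ∫_0^1/3 u'(x) v'(x) dx.
Thus ∫_0^1/3 u'(x) v'(x) dx = ∫_0^1/3 f(x) v(x) dx + [u'(x) v(x)]_0^1/3.
Choose V so that boundary terms are either known or forced to vanish.
u has homogeneous Neumann: u'(0) = u'(1/3) = 0. So [u' v]_0^1/3 = 0·v(1/3) − 0·v(0) = 0 for any v; take V = H^1(0, 1/3).
Weak formulation: find u (satisfying any essential BC) such that ∫_0^1/3 u'(x) v'(x) dx = ∫_0^1/3 f v dx for all v ∈ V (homogeneous Neumann, so boundary terms vanish).
Substituting f(x) = x^2 + 3*x - 29/54, the right-hand side is ∫_0^1/3 (x^2 + 3*x - 29/54) v dx.
Compatibility check (pure Neumann): taking v ≡ 1 ∈ V gives 0 = ∫_0^1/3 f dx + (0) − (0), i.e. ∫_0^1/3 f dx must equal u'(0) − u'(1/3) = 0. Indeed ∫_0^1/3 (x^2 + 3*x - 29/54) dx = 0, so the data are compatible. The solution is then unique only up to an additive constant (fix it e.g. by requiring ∫_0^1/3 u dx = 0).


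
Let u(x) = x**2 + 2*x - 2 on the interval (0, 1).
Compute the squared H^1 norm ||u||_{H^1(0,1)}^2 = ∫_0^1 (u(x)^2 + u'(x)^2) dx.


||u||_{H^1}^2 = 158/15

The H^1 norm (squared) on an interval (0, L) is
  ||u||_{H^1}^2 = ∫_0^L u(x)^2 dx + ∫_0^L u'(x)^2 dx.
Compute u'(x) = 2*x + 2.
Then u(x)^2 = x**4 + 4*x**3 - 8*x + 4 and u'(x)^2 = 4*x**2 + 8*x + 4.
Integrate each monomial from 0 to 1 using ∫_0^1 c·x^n dx = c·1^(n+1)/(n+1):
  ∫_0^1 u(x)^2 dx = ∫_0^1 (x^4 + 4*x^3 - 8*x + 4) dx. Term by term:
    ∫_0^1 x^4 dx = 1/5;  ∫_0^1 4*x^3 dx = 1;  ∫_0^1 -8*x dx = -4;
    ∫_0^1 4 dx = 4.
  Sum: 1/5 + 1 − 4 + 4 = 6/5.
  ∫_0^1 u'(x)^2 dx = ∫_0^1 (4*x^2 + 8*x + 4) dx. Term by term:
    ∫_0^1 4*x^2 dx = 4/3;  ∫_0^1 8*x dx = 4;  ∫_0^1 4 dx = 4.
  Sum: 4/3 + 4 + 4 = 28/3.
Adding: ||u||_{H^1}^2 = 6/5 + 28/3 = 158/15.


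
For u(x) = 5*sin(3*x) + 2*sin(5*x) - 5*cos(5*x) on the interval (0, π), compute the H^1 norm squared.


||u||_{H^1(0,π)}^2 = 502*π

u'(x) = 25*sin(5*x) + 15*cos(3*x) + 10*cos(5*x).
Expand u² and (u')² and integrate term by term on (0, π), using: for integers n ≥ 1, ∫_0^π sin²(nx) dx = ∫_0^π cos²(nx) dx = π/2; for n ≠ n', ∫_0^π sin(nx)sin(n'x) dx = ∫_0^π cos(nx)cos(n'x) dx = 0; and by product-to-sum, ∫_0^π sin(nx)cos(n'x) dx = ½∫_0^π [sin((n+n')x) + sin((n−n')x)] dx, which is 0 when n+n' is even and 2n/(n²−n'²) when n+n' is odd (it need not vanish on (0, π)).
  u² squared terms: (-5)²·∫cos(5x)² dx = 25·π/2 = 25*π/2;  (2)²·∫sin(5x)² dx = 4·π/2 = 2*π;  (5)²·∫sin(3x)² dx = 25·π/2 = 25*π/2.
  u² cross terms: 2·(-5)·(2)·∫cos(5x)·sin(5x) dx = -20·(0) = 0;  2·(-5)·(5)·∫cos(5x)·sin(3x) dx = -50·(0) = 0;  2·(2)·(5)·∫sin(5x)·sin(3x) dx = 20·(0) = 0.
  So ∫_0^π u² dx = 25*π/2 + 2*π + 25*π/2 + 0 + 0 + 0 = 27*π.
  (u')² squared terms: (10)²·∫cos(5x)² dx = 100·π/2 = 50*π;  (15)²·∫cos(3x)² dx = 225·π/2 = 225*π/2;  (25)²·∫sin(5x)² dx = 625·π/2 = 625*π/2.
  (u')² cross terms: 2·(10)·(15)·∫cos(5x)·cos(3x) dx = 300·(0) = 0;  2·(10)·(25)·∫cos(5x)·sin(5x) dx = 500·(0) = 0;  2·(15)·(25)·∫cos(3x)·sin(5x) dx = 750·(0) = 0.
  So ∫_0^π (u')² dx = 50*π + 225*π/2 + 625*π/2 + 0 + 0 + 0 = 475*π.
||u||_{H^1}^2 = (27*π) + (475*π) = 502*π.


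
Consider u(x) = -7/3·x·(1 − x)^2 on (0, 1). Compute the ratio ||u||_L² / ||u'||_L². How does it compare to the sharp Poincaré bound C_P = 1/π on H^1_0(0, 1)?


||u||_L² / ||u'||_L² = sqrt(14)/14 < C_P = 1/π.

u(x) = -7/3·x·(1 − x)^2, so u'(x) = -7*x^2 + 28*x/3 - 7/3.
u(x) = -7/3·x·(1 − x)^2 vanishes at x = 0 and x = 1, so u ∈ H^1_0(0, 1). Differentiate via the product rule and integrate the resulting polynomials term by term.
  ∫_0^1 u² dx = ∫_0^1 (49*x^6/9 - 196*x^5/9 + 98*x^4/3 - 196*x^3/9 + 49*x^2/9) dx. Term by term:
    ∫_0^1 49*x^6/9 dx = 7/9;  ∫_0^1 -196*x^5/9 dx = -98/27;  ∫_0^1 98*x^4/3 dx = 98/15;
    ∫_0^1 -196*x^3/9 dx = -49/9;  ∫_0^1 49*x^2/9 dx = 49/27.
  Sum: 7/9 − 98/27 + 98/15 − 49/9 + 49/27 = 7/135.
  ∫_0^1 (u')² dx = ∫_0^1 (49*x^4 - 392*x^3/3 + 1078*x^2/9 - 392*x/9 + 49/9) dx. Term by term:
    ∫_0^1 49*x^4 dx = 49/5;  ∫_0^1 -392*x^3/3 dx = -98/3;  ∫_0^1 1078*x^2/9 dx = 1078/27;
    ∫_0^1 -392*x/9 dx = -196/9;  ∫_0^1 49/9 dx = 49/9.
  Sum: 49/5 − 98/3 + 1078/27 − 196/9 + 49/9 = 98/135.
∫_0^1 u² dx = 7/135, so ||u||_L² = sqrt(105)/45.
∫_0^1 (u')² dx = 98/135, so ||u'||_L² = 7*sqrt(30)/45.
Ratio ||u||_L² / ||u'||_L² = sqrt(14)/14.
Sharp Poincaré constant on H^1_0(0, 1) is C_P = L/π = 1/π, achieved by sin(π·x).
A polynomial bump cannot attain the sharp Poincaré constant (only the first sine eigenfunction does), so the ratio is strictly less than C_P, consistent with ||u||_L² ≤ C_P ||u'||_L².


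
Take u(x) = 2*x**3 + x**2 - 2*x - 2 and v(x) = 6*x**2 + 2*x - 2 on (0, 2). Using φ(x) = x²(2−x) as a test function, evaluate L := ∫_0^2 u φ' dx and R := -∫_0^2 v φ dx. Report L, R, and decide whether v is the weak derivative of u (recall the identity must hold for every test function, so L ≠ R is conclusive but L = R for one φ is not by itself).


LHS = -40/3, RHS = -40/3. Yes, v = u' weakly.

u(x) = 2*x**3 + x**2 - 2*x - 2, classical derivative u'(x) = 6*x**2 + 2*x - 2.
φ(x) = x²(2−x), so φ'(x) = x*(4 - 3*x).
Note φ(0) = φ(2) = 0, so the boundary term u·φ vanishes.
LHS = ∫_0^2 u(x) φ'(x) dx = ∫_0^2 (-6*x^5 + 5*x^4 + 10*x^3 - 2*x^2 - 8*x) dx. Term by term:
  ∫_0^2 -6*x^5 dx = -64;  ∫_0^2 5*x^4 dx = 32;  ∫_0^2 10*x^3 dx = 40;
  ∫_0^2 -2*x^2 dx = -16/3;  ∫_0^2 -8*x dx = -16.
Sum: -64 + 32 + 40 − 16/3 − 16 = -40/3.
So LHS = -40/3.
∫_0^2 v(x) φ(x) dx = ∫_0^2 (-6*x^5 + 10*x^4 + 6*x^3 - 4*x^2) dx. Term by term:
  ∫_0^2 -6*x^5 dx = -64;  ∫_0^2 10*x^4 dx = 64;  ∫_0^2 6*x^3 dx = 24;
  ∫_0^2 -4*x^2 dx = -32/3.
Sum: -64 + 64 + 24 − 32/3 = 40/3.
So RHS = -∫_0^2 v(x) φ(x) dx = -40/3.
LHS = RHS, so the identity holds for this test φ.
Moreover u is smooth here and v(x) = u'(x) = 6*x**2 + 2*x - 2 pointwise, so the identity holds for every test function. Hence v is the weak derivative of u.


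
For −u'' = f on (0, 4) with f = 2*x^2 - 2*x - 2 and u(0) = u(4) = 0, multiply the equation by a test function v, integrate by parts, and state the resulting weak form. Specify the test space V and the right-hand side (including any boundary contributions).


V = H^1_0(0, 4) (so v(0) = v(4) = 0); weak form: ∫_0^4 u'v' dx = ∫_0^4 (2*x^2 - 2*x - 2) v dx for all v ∈ V.

Multiply both sides by a test function v and integrate from 0 to 4:
  ∫_0^4 −u''(x) v(x) dx = ∫_0^4 f(x) v(x) dx.
Integrate the LHS by parts once:
  ∫_0^4 −u'' v dx = −[u'(x) v(x)]_0^4 + ∫_0^4 u'(x) v'(x) dx.
Thus ∫_0^4 u'(x) v'(x) dx = ∫_0^4 f(x) v(x) dx + [u'(x) v(x)]_0^4.
Choose V so that boundary terms are either known or forced to vanish.
u is Dirichlet: u(0) = u(4) = 0. Let V = H^1_0(0, 4); then v(0) = v(4) = 0, and [u' v]_0^4 = 0.
Weak formulation: find u (satisfying any essential BC) such that ∫_0^4 u'(x) v'(x) dx = ∫_0^4 f v dx for all v ∈ V.
Substituting f(x) = 2*x^2 - 2*x - 2, the right-hand side is ∫_0^4 (2*x^2 - 2*x - 2) v dx.


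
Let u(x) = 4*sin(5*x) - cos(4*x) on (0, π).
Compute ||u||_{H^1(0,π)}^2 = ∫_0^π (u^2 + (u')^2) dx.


||u||_{H^1(0,π)}^2 = -1360/9 + 433*π/2

u'(x) = 4*sin(4*x) + 20*cos(5*x).
Expand u² and (u')² and integrate term by term on (0, π), using: for integers n ≥ 1, ∫_0^π sin²(nx) dx = ∫_0^π cos²(nx) dx = π/2; for n ≠ n', ∫_0^π sin(nx)sin(n'x) dx = ∫_0^π cos(nx)cos(n'x) dx = 0; and by product-to-sum, ∫_0^π sin(nx)cos(n'x) dx = ½∫_0^π [sin((n+n')x) + sin((n−n')x)] dx, which is 0 when n+n' is even and 2n/(n²−n'²) when n+n' is odd (it need not vanish on (0, π)).
  u² squared terms: (-1)²·∫cos(4x)² dx = 1·π/2 = π/2;  (4)²·∫sin(5x)² dx = 16·π/2 = 8*π.
  u² cross terms: 2·(-1)·(4)·∫cos(4x)·sin(5x) dx = -8·(10/9) = -80/9.
  So ∫_0^π u² dx = π/2 + 8*π − 80/9 = -80/9 + 17*π/2.
  (u')² squared terms: (4)²·∫sin(4x)² dx = 16·π/2 = 8*π;  (20)²·∫cos(5x)² dx = 400·π/2 = 200*π.
  (u')² cross terms: 2·(4)·(20)·∫sin(4x)·cos(5x) dx = 160·(-8/9) = -1280/9.
  So ∫_0^π (u')² dx = 8*π + 200*π − 1280/9 = -1280/9 + 208*π.
||u||_{H^1}^2 = (-80/9 + 17*π/2) + (-1280/9 + 208*π) = -1360/9 + 433*π/2.


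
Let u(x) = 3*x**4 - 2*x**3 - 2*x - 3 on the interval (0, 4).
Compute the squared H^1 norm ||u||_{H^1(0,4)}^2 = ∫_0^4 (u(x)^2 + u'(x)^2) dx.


||u||_{H^1}^2 = 42789044/105

The H^1 norm (squared) on an interval (0, L) is
  ||u||_{H^1}^2 = ∫_0^L u(x)^2 dx + ∫_0^L u'(x)^2 dx.
Compute u'(x) = 12*x**3 - 6*x**2 - 2.
Then u(x)^2 = 9*x**8 - 12*x**7 + 4*x**6 - 12*x**5 - 10*x**4 + 12*x**3 + 4*x**2 + 12*x + 9 and u'(x)^2 = 144*x**6 - 144*x**5 + 36*x**4 - 48*x**3 + 24*x**2 + 4.
Integrate each monomial from 0 to 4 using ∫_0^4 c·x^n dx = c·4^(n+1)/(n+1):
  ∫_0^4 u(x)^2 dx = ∫_0^4 (9*x^8 - 12*x^7 + 4*x^6 - 12*x^5 - 10*x^4 + 12*x^3 + 4*x^2 + 12*x + 9) dx. Term by term:
    ∫_0^4 9*x^8 dx = 262144;  ∫_0^4 -12*x^7 dx = -98304;  ∫_0^4 4*x^6 dx = 65536/7;
    ∫_0^4 -12*x^5 dx = -8192;  ∫_0^4 -10*x^4 dx = -2048;  ∫_0^4 12*x^3 dx = 768;
    ∫_0^4 4*x^2 dx = 256/3;  ∫_0^4 12*x dx = 96;  ∫_0^4 9 dx = 36.
  Sum: 262144 − 98304 + 65536/7 − 8192 − 2048 + 768 + 256/3 + 96 + 36 = 3442900/21.
  ∫_0^4 u'(x)^2 dx = ∫_0^4 (144*x^6 - 144*x^5 + 36*x^4 - 48*x^3 + 24*x^2 + 4) dx. Term by term:
    ∫_0^4 144*x^6 dx = 2359296/7;  ∫_0^4 -144*x^5 dx = -98304;  ∫_0^4 36*x^4 dx = 36864/5;
    ∫_0^4 -48*x^3 dx = -3072;  ∫_0^4 24*x^2 dx = 512;  ∫_0^4 4 dx = 16.
  Sum: 2359296/7 − 98304 + 36864/5 − 3072 + 512 + 16 = 8524848/35.
Adding: ||u||_{H^1}^2 = 3442900/21 + 8524848/35 = 42789044/105.


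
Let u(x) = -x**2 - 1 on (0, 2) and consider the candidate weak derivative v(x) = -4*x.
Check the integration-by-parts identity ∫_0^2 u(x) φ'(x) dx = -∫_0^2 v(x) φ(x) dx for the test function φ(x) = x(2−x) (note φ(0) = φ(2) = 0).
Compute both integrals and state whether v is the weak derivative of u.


LHS = 8/3, RHS = 16/3. No, v is not the weak derivative of u.

u(x) = -x**2 - 1, classical derivative u'(x) = -2*x.
φ(x) = x(2−x), so φ'(x) = 2 - 2*x.
Note φ(0) = φ(2) = 0, so the boundary term u·φ vanishes.
LHS = ∫_0^2 u(x) φ'(x) dx = ∫_0^2 (2*x^3 - 2*x^2 + 2*x - 2) dx. Term by term:
  ∫_0^2 2*x^3 dx = 8;  ∫_0^2 -2*x^2 dx = -16/3;  ∫_0^2 2*x dx = 4;
  ∫_0^2 -2 dx = -4.
Sum: 8 − 16/3 + 4 − 4 = 8/3.
So LHS = 8/3.
∫_0^2 v(x) φ(x) dx = ∫_0^2 (4*x^3 - 8*x^2) dx. Term by term:
  ∫_0^2 4*x^3 dx = 16;  ∫_0^2 -8*x^2 dx = -64/3.
Sum: 16 − 64/3 = -16/3.
So RHS = -∫_0^2 v(x) φ(x) dx = 16/3.
LHS − RHS = -8/3 ≠ 0, so the identity fails.
(For a valid weak derivative the identity must hold for EVERY test function, in particular this one. The failure shows v is NOT the weak derivative of u.)
Correct weak derivative would be u'(x) = -2*x.


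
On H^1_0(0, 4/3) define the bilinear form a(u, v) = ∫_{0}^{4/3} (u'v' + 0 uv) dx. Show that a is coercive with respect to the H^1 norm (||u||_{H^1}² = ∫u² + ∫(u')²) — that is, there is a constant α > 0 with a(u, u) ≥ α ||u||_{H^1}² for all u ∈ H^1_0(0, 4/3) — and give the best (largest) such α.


α = 9*π^2/(16 + 9*π^2)

Coercivity of a(·,·) on H^1_0(0, 4/3) means a(u, u) ≥ α ||u||_{H^1}² for every u ∈ H^1_0.
The interval has length L = 4/3, and Poincaré/coercivity depend only on L. Here a(u, u) = ∫(u')² + (0)·∫u².
Here c = 0, so a(u,u) = ∫(u')² alone. The condition a(u,u) ≥ α||u||_{H^1}² reads (1−α)∫(u')² ≥ (α−c)∫u². Any admissible α is ≤ 1 (rapidly oscillating u have ∫u²/∫(u')² → 0), and α = 1 would force 0 ≥ (1−c)∫u², impossible since c < 1; so 1−α > 0. By the sharp Poincaré inequality on H^1_0 of an interval of length L, ∫(u')² ≥ (π/L)²∫u² with equality for the first sine mode sin(π(x−x₀)/L) (x₀ the left endpoint), so the inequality holds for all u iff (1−α)(π/L)² ≥ α − c, i.e. α ≤ ((π/L)² + c)/((π/L)² + 1) = (1 + c(L/π)²)/(1 + (L/π)²). (Direct route, valid since c ≤ 0: Poincaré gives c∫u² ≥ c(L/π)²∫(u')², so a(u,u) ≥ (1 + c(L/π)²)∫(u')², while ||u||_{H^1}² ≤ (1 + (L/π)²)∫(u')²; dividing yields the same α.) With (π/L)² = 9*π^2/16 and c = 0, the largest admissible constant is α = ((π/L)² + c)/((π/L)² + 1).
Simplifying, α = 9*π^2/(16 + 9*π^2).


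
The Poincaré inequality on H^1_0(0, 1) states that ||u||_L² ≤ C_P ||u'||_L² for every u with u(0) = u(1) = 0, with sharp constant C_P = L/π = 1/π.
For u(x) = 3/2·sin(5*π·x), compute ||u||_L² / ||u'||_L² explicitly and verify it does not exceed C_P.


||u||_L² / ||u'||_L² = 1/(5*π) < C_P = 1/π.

u(x) = 3/2·sin(5*π·x), so u'(x) = 15*π*cos(5*π*x)/2.
Writing u(x) = A·sin(kπx/L) with A = 3/2 and k = 5, use ∫_0^L sin²(kπx/L) dx = L/2 and ∫_0^L cos²(kπx/L) dx = L/2.
u² = 9/4·sin²(5*π·x) and (u')² = 225*π^2/4·cos²(5*π·x), and each of sin², cos² integrates to L/2 = 1/2 over (0, 1).
∫_0^1 u² dx = 9/8, so ||u||_L² = 3*sqrt(2)/4.
∫_0^1 (u')² dx = 225*π^2/8, so ||u'||_L² = 15*sqrt(2)*π/4.
Ratio ||u||_L² / ||u'||_L² = 1/(5*π).
Sharp Poincaré constant on H^1_0(0, 1) is C_P = L/π = 1/π, achieved by sin(π·x).
This is the k = 5 harmonic; the ratio L/(kπ) is strictly less than C_P = L/π, consistent with the sharp inequality ||u||_L² ≤ C_P ||u'||_L².


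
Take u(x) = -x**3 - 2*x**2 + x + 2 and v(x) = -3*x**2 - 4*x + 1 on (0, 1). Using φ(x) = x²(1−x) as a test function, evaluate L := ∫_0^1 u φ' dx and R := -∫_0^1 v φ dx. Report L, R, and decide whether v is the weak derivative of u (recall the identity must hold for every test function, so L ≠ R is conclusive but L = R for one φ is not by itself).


LHS = 13/60, RHS = 13/60. Yes, v = u' weakly.

u(x) = -x**3 - 2*x**2 + x + 2, classical derivative u'(x) = -3*x**2 - 4*x + 1.
φ(x) = x²(1−x), so φ'(x) = x*(2 - 3*x).
Note φ(0) = φ(1) = 0, so the boundary term u·φ vanishes.
LHS = ∫_0^1 u(x) φ'(x) dx = ∫_0^1 (3*x^5 + 4*x^4 - 7*x^3 - 4*x^2 + 4*x) dx. Term by term:
  ∫_0^1 3*x^5 dx = 1/2;  ∫_0^1 4*x^4 dx = 4/5;  ∫_0^1 -7*x^3 dx = -7/4;
  ∫_0^1 -4*x^2 dx = -4/3;  ∫_0^1 4*x dx = 2.
Sum: 1/2 + 4/5 − 7/4 − 4/3 + 2 = 13/60.
So LHS = 13/60.
∫_0^1 v(x) φ(x) dx = ∫_0^1 (3*x^5 + x^4 - 5*x^3 + x^2) dx. Term by term:
  ∫_0^1 3*x^5 dx = 1/2;  ∫_0^1 x^4 dx = 1/5;  ∫_0^1 -5*x^3 dx = -5/4;
  ∫_0^1 x^2 dx = 1/3.
Sum: 1/2 + 1/5 − 5/4 + 1/3 = -13/60.
So RHS = -∫_0^1 v(x) φ(x) dx = 13/60.
LHS = RHS, so the identity holds for this test φ.
Moreover u is smooth here and v(x) = u'(x) = -3*x**2 - 4*x + 1 pointwise, so the identity holds for every test function. Hence v is the weak derivative of u.


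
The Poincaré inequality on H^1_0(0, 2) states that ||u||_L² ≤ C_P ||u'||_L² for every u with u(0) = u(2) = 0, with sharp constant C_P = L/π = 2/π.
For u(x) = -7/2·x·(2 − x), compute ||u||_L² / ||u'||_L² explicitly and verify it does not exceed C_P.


||u||_L² / ||u'||_L² = sqrt(10)/5 < C_P = 2/π.

u(x) = -7/2·x·(2 − x), so u'(x) = 7*x - 7.
u(x) = -7/2·x·(2 − x) vanishes at x = 0 and x = 2, so u ∈ H^1_0(0, 2). Differentiate via the product rule and integrate the resulting polynomials term by term.
  ∫_0^2 u² dx = ∫_0^2 (49*x^4/4 - 49*x^3 + 49*x^2) dx. Term by term:
    ∫_0^2 49*x^4/4 dx = 392/5;  ∫_0^2 -49*x^3 dx = -196;  ∫_0^2 49*x^2 dx = 392/3.
  Sum: 392/5 − 196 + 392/3 = 196/15.
  ∫_0^2 (u')² dx = ∫_0^2 (49*x^2 - 98*x + 49) dx. Term by term:
    ∫_0^2 49*x^2 dx = 392/3;  ∫_0^2 -98*x dx = -196;  ∫_0^2 49 dx = 98.
  Sum: 392/3 − 196 + 98 = 98/3.
∫_0^2 u² dx = 196/15, so ||u||_L² = 14*sqrt(15)/15.
∫_0^2 (u')² dx = 98/3, so ||u'||_L² = 7*sqrt(6)/3.
Ratio ||u||_L² / ||u'||_L² = sqrt(10)/5.
Sharp Poincaré constant on H^1_0(0, 2) is C_P = L/π = 2/π, achieved by sin(π/2·x).
A polynomial bump cannot attain the sharp Poincaré constant (only the first sine eigenfunction does), so the ratio is strictly less than C_P, consistent with ||u||_L² ≤ C_P ||u'||_L².


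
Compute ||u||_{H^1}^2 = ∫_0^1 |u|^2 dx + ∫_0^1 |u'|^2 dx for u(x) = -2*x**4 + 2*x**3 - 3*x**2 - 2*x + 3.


||u||_{H^1}^2 = 10313/315

The H^1 norm (squared) on an interval (0, L) is
  ||u||_{H^1}^2 = ∫_0^L u(x)^2 dx + ∫_0^L u'(x)^2 dx.
Compute u'(x) = -8*x**3 + 6*x**2 - 6*x - 2.
Then u(x)^2 = 4*x**8 - 8*x**7 + 16*x**6 - 4*x**5 - 11*x**4 + 24*x**3 - 14*x**2 - 12*x + 9 and u'(x)^2 = 64*x**6 - 96*x**5 + 132*x**4 - 40*x**3 + 12*x**2 + 24*x + 4.
Integrate each monomial from 0 to 1 using ∫_0^1 c·x^n dx = c·1^(n+1)/(n+1):
  ∫_0^1 u(x)^2 dx = ∫_0^1 (4*x^8 - 8*x^7 + 16*x^6 - 4*x^5 - 11*x^4 + 24*x^3 - 14*x^2 - 12*x + 9) dx. Term by term:
    ∫_0^1 4*x^8 dx = 4/9;  ∫_0^1 -8*x^7 dx = -1;  ∫_0^1 16*x^6 dx = 16/7;
    ∫_0^1 -4*x^5 dx = -2/3;  ∫_0^1 -11*x^4 dx = -11/5;  ∫_0^1 24*x^3 dx = 6;
    ∫_0^1 -14*x^2 dx = -14/3;  ∫_0^1 -12*x dx = -6;  ∫_0^1 9 dx = 9.
  Sum: 4/9 − 1 + 16/7 − 2/3 − 11/5 + 6 − 14/3 − 6 + 9 = 1007/315.
  ∫_0^1 u'(x)^2 dx = ∫_0^1 (64*x^6 - 96*x^5 + 132*x^4 - 40*x^3 + 12*x^2 + 24*x + 4) dx. Term by term:
    ∫_0^1 64*x^6 dx = 64/7;  ∫_0^1 -96*x^5 dx = -16;  ∫_0^1 132*x^4 dx = 132/5;
    ∫_0^1 -40*x^3 dx = -10;  ∫_0^1 12*x^2 dx = 4;  ∫_0^1 24*x dx = 12;
    ∫_0^1 4 dx = 4.
  Sum: 64/7 − 16 + 132/5 − 10 + 4 + 12 + 4 = 1034/35.
Adding: ||u||_{H^1}^2 = 1007/315 + 1034/35 = 10313/315.


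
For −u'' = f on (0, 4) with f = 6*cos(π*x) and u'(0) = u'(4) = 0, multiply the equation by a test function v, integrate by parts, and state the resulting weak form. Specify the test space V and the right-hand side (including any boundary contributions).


V = H^1(0, 4) (no boundary constraint on v; u is determined up to an additive constant); weak form: ∫_0^4 u'v' dx = ∫_0^4 (6*cos(π*x)) v dx for all v ∈ V.

Multiply both sides by a test function v and integrate from 0 to 4:
  ∫_0^4 −u''(x) v(x) dx = ∫_0^4 f(x) v(x) dx.
Integrate the LHS by parts once:
  ∫_0^4 −u'' v dx = −[u'(x) v(x)]_0^4 + ∫_0^4 u'(x) v'(x) dx.
Thus ∫_0^4 u'(x) v'(x) dx = ∫_0^4 f(x) v(x) dx + [u'(x) v(x)]_0^4.
Choose V so that boundary terms are either known or forced to vanish.
u has homogeneous Neumann: u'(0) = u'(4) = 0. So [u' v]_0^4 = 0·v(4) − 0·v(0) = 0 for any v; take V = H^1(0, 4).
Weak formulation: find u (satisfying any essential BC) such that ∫_0^4 u'(x) v'(x) dx = ∫_0^4 f v dx for all v ∈ V (homogeneous Neumann, so boundary terms vanish).
Substituting f(x) = 6*cos(π*x), the right-hand side is ∫_0^4 (6*cos(π*x)) v dx.
Compatibility check (pure Neumann): taking v ≡ 1 ∈ V gives 0 = ∫_0^4 f dx + (0) − (0), i.e. ∫_0^4 f dx must equal u'(0) − u'(4) = 0. Indeed ∫_0^4 (6*cos(π*x)) dx = 0, so the data are compatible. The solution is then unique only up to an additive constant (fix it e.g. by requiring ∫_0^4 u dx = 0).


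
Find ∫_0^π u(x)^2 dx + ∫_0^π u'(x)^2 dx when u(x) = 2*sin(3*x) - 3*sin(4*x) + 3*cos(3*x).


||u||_{H^1(0,π)}^2 = -1440/7 + 283*π/2

u'(x) = -9*sin(3*x) + 6*cos(3*x) - 12*cos(4*x).
Expand u² and (u')² and integrate term by term on (0, π), using: for integers n ≥ 1, ∫_0^π sin²(nx) dx = ∫_0^π cos²(nx) dx = π/2; for n ≠ n', ∫_0^π sin(nx)sin(n'x) dx = ∫_0^π cos(nx)cos(n'x) dx = 0; and by product-to-sum, ∫_0^π sin(nx)cos(n'x) dx = ½∫_0^π [sin((n+n')x) + sin((n−n')x)] dx, which is 0 when n+n' is even and 2n/(n²−n'²) when n+n' is odd (it need not vanish on (0, π)).
  u² squared terms: (-3)²·∫sin(4x)² dx = 9·π/2 = 9*π/2;  (2)²·∫sin(3x)² dx = 4·π/2 = 2*π;  (3)²·∫cos(3x)² dx = 9·π/2 = 9*π/2.
  u² cross terms: 2·(-3)·(2)·∫sin(4x)·sin(3x) dx = -12·(0) = 0;  2·(-3)·(3)·∫sin(4x)·cos(3x) dx = -18·(8/7) = -144/7;  2·(2)·(3)·∫sin(3x)·cos(3x) dx = 12·(0) = 0.
  So ∫_0^π u² dx = 9*π/2 + 2*π + 9*π/2 + 0 − 144/7 + 0 = -144/7 + 11*π.
  (u')² squared terms: (-12)²·∫cos(4x)² dx = 144·π/2 = 72*π;  (-9)²·∫sin(3x)² dx = 81·π/2 = 81*π/2;  (6)²·∫cos(3x)² dx = 36·π/2 = 18*π.
  (u')² cross terms: 2·(-12)·(-9)·∫cos(4x)·sin(3x) dx = 216·(-6/7) = -1296/7;  2·(-12)·(6)·∫cos(4x)·cos(3x) dx = -144·(0) = 0;  2·(-9)·(6)·∫sin(3x)·cos(3x) dx = -108·(0) = 0.
  So ∫_0^π (u')² dx = 72*π + 81*π/2 + 18*π − 1296/7 + 0 + 0 = -1296/7 + 261*π/2.
||u||_{H^1}^2 = (-144/7 + 11*π) + (-1296/7 + 261*π/2) = -1440/7 + 283*π/2.


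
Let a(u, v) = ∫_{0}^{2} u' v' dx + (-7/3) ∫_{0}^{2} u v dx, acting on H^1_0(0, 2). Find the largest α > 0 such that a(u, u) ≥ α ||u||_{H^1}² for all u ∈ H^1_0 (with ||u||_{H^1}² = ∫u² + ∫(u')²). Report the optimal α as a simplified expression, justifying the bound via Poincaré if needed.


α = (-28/3 + π^2)/(4 + π^2)

Coercivity of a(·,·) on H^1_0(0, 2) means a(u, u) ≥ α ||u||_{H^1}² for every u ∈ H^1_0.
The interval has length L = 2, and Poincaré/coercivity depend only on L. Here a(u, u) = ∫(u')² + (-7/3)·∫u².
Here c = -7/3 < 0 with |c| < (π/L)² = π^2/4, so coercivity still holds. The condition a(u,u) ≥ α||u||_{H^1}² reads (1−α)∫(u')² ≥ (α−c)∫u². Any admissible α is ≤ 1 (rapidly oscillating u have ∫u²/∫(u')² → 0), and α = 1 would force 0 ≥ (1−c)∫u², impossible since c < 1; so 1−α > 0. By the sharp Poincaré inequality on H^1_0 of an interval of length L, ∫(u')² ≥ (π/L)²∫u² with equality for the first sine mode sin(π(x−x₀)/L) (x₀ the left endpoint), so the inequality holds for all u iff (1−α)(π/L)² ≥ α − c, i.e. α ≤ ((π/L)² + c)/((π/L)² + 1) = (1 + c(L/π)²)/(1 + (L/π)²). (Direct route, valid since c ≤ 0: Poincaré gives c∫u² ≥ c(L/π)²∫(u')², so a(u,u) ≥ (1 + c(L/π)²)∫(u')², while ||u||_{H^1}² ≤ (1 + (L/π)²)∫(u')²; dividing yields the same α.) With (π/L)² = π^2/4 and c = -7/3, the largest admissible constant is α = ((π/L)² + c)/((π/L)² + 1).
Simplifying, α = (-28/3 + π^2)/(4 + π^2).


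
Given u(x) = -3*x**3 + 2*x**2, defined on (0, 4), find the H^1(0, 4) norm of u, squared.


||u||_{H^1}^2 = 546304/21

The H^1 norm (squared) on an interval (0, L) is
  ||u||_{H^1}^2 = ∫_0^L u(x)^2 dx + ∫_0^L u'(x)^2 dx.
Compute u'(x) = -9*x**2 + 4*x.
Then u(x)^2 = 9*x**6 - 12*x**5 + 4*x**4 and u'(x)^2 = 81*x**4 - 72*x**3 + 16*x**2.
Integrate each monomial from 0 to 4 using ∫_0^4 c·x^n dx = c·4^(n+1)/(n+1):
  ∫_0^4 u(x)^2 dx = ∫_0^4 (9*x^6 - 12*x^5 + 4*x^4) dx. Term by term:
    ∫_0^4 9*x^6 dx = 147456/7;  ∫_0^4 -12*x^5 dx = -8192;  ∫_0^4 4*x^4 dx = 4096/5.
  Sum: 147456/7 − 8192 + 4096/5 = 479232/35.
  ∫_0^4 u'(x)^2 dx = ∫_0^4 (81*x^4 - 72*x^3 + 16*x^2) dx. Term by term:
    ∫_0^4 81*x^4 dx = 82944/5;  ∫_0^4 -72*x^3 dx = -4608;  ∫_0^4 16*x^2 dx = 1024/3.
  Sum: 82944/5 − 4608 + 1024/3 = 184832/15.
Adding: ||u||_{H^1}^2 = 479232/35 + 184832/15 = 546304/21.


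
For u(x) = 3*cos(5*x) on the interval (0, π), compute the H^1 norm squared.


||u||_{H^1(0,π)}^2 = 117*π

u'(x) = -15*sin(5*x).
Expand u² and (u')² and integrate term by term on (0, π), using: for integers n ≥ 1, ∫_0^π sin²(nx) dx = ∫_0^π cos²(nx) dx = π/2; for n ≠ n', ∫_0^π sin(nx)sin(n'x) dx = ∫_0^π cos(nx)cos(n'x) dx = 0; and by product-to-sum, ∫_0^π sin(nx)cos(n'x) dx = ½∫_0^π [sin((n+n')x) + sin((n−n')x)] dx, which is 0 when n+n' is even and 2n/(n²−n'²) when n+n' is odd (it need not vanish on (0, π)).
  u² squared terms: (3)²·∫cos(5x)² dx = 9·π/2 = 9*π/2.
  So ∫_0^π u² dx = 9*π/2.
  (u')² squared terms: (-15)²·∫sin(5x)² dx = 225·π/2 = 225*π/2.
  So ∫_0^π (u')² dx = 225*π/2.
||u||_{H^1}^2 = (9*π/2) + (225*π/2) = 117*π.


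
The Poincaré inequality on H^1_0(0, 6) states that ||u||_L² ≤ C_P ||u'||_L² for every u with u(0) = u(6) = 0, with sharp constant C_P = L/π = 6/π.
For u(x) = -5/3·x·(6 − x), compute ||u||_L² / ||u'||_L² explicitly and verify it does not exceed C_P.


||u||_L² / ||u'||_L² = 3*sqrt(10)/5 < C_P = 6/π.

u(x) = -5/3·x·(6 − x), so u'(x) = 10*x/3 - 10.
u(x) = -5/3·x·(6 − x) vanishes at x = 0 and x = 6, so u ∈ H^1_0(0, 6). Differentiate via the product rule and integrate the resulting polynomials term by term.
  ∫_0^6 u² dx = ∫_0^6 (25*x^4/9 - 100*x^3/3 + 100*x^2) dx. Term by term:
    ∫_0^6 25*x^4/9 dx = 4320;  ∫_0^6 -100*x^3/3 dx = -10800;  ∫_0^6 100*x^2 dx = 7200.
  Sum: 4320 − 10800 + 7200 = 720.
  ∫_0^6 (u')² dx = ∫_0^6 (100*x^2/9 - 200*x/3 + 100) dx. Term by term:
    ∫_0^6 100*x^2/9 dx = 800;  ∫_0^6 -200*x/3 dx = -1200;  ∫_0^6 100 dx = 600.
  Sum: 800 − 1200 + 600 = 200.
∫_0^6 u² dx = 720, so ||u||_L² = 12*sqrt(5).
∫_0^6 (u')² dx = 200, so ||u'||_L² = 10*sqrt(2).
Ratio ||u||_L² / ||u'||_L² = 3*sqrt(10)/5.
Sharp Poincaré constant on H^1_0(0, 6) is C_P = L/π = 6/π, achieved by sin(π/6·x).
A polynomial bump cannot attain the sharp Poincaré constant (only the first sine eigenfunction does), so the ratio is strictly less than C_P, consistent with ||u||_L² ≤ C_P ||u'||_L².


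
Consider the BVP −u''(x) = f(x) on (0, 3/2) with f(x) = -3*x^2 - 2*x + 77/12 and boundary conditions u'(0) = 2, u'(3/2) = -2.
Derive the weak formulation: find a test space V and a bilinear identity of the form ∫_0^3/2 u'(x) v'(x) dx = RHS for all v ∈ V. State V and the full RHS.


V = H^1(0, 3/2) (v unrestricted at boundary; u is determined up to an additive constant); weak form: ∫_0^3/2 u'v' dx = ∫_0^3/2 (-3*x^2 - 2*x + 77/12) v dx − 2·v(3/2) − 2·v(0) for all v ∈ V.

Multiply both sides by a test function v and integrate from 0 to 3/2:
  ∫_0^3/2 −u''(x) v(x) dx = ∫_0^3/2 f(x) v(x) dx.
Integrate the LHS by parts once:
  ∫_0^3/2 −u'' v dx = −[u'(x) v(x)]_0^3/2 + ∫_0^3/2 u'(x) v'(x) dx.
Thus ∫_0^3/2 u'(x) v'(x) dx = ∫_0^3/2 f(x) v(x) dx + [u'(x) v(x)]_0^3/2.
Choose V so that boundary terms are either known or forced to vanish.
u has inhomogeneous Neumann u'(0) = 2, u'(3/2) = -2. [u' v]_0^3/2 = (-2)·v(3/2) − (2)·v(0) = − 2·v(3/2) − 2·v(0). Take V = H^1(0, 3/2); boundary term becomes part of RHS.
Weak formulation: find u (satisfying any essential BC) such that ∫_0^3/2 u'(x) v'(x) dx = ∫_0^3/2 f v dx − 2·v(3/2) − 2·v(0) for all v ∈ V (Neumann data are natural BCs: they enter the RHS as boundary terms).
Substituting f(x) = -3*x^2 - 2*x + 77/12, the right-hand side is ∫_0^3/2 (-3*x^2 - 2*x + 77/12) v dx − 2·v(3/2) − 2·v(0).
Compatibility check (pure Neumann): taking v ≡ 1 ∈ V gives 0 = ∫_0^3/2 f dx + (-2) − (2), i.e. ∫_0^3/2 f dx must equal u'(0) − u'(3/2) = 4. Indeed ∫_0^3/2 (-3*x^2 - 2*x + 77/12) dx = 4, so the data are compatible. The solution is then unique only up to an additive constant (fix it e.g. by requiring ∫_0^3/2 u dx = 0).


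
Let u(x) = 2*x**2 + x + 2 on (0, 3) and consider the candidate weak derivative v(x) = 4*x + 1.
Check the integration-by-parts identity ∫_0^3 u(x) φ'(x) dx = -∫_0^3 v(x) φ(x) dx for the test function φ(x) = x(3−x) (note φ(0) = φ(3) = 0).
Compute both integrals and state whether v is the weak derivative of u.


LHS = -63/2, RHS = -63/2. Yes, v = u' weakly.

u(x) = 2*x**2 + x + 2, classical derivative u'(x) = 4*x + 1.
φ(x) = x(3−x), so φ'(x) = 3 - 2*x.
Note φ(0) = φ(3) = 0, so the boundary term u·φ vanishes.
LHS = ∫_0^3 u(x) φ'(x) dx = ∫_0^3 (-4*x^3 + 4*x^2 - x + 6) dx. Term by term:
  ∫_0^3 -4*x^3 dx = -81;  ∫_0^3 4*x^2 dx = 36;  ∫_0^3 -x dx = -9/2;
  ∫_0^3 6 dx = 18.
Sum: -81 + 36 − 9/2 + 18 = -63/2.
So LHS = -63/2.
∫_0^3 v(x) φ(x) dx = ∫_0^3 (-4*x^3 + 11*x^2 + 3*x) dx. Term by term:
  ∫_0^3 -4*x^3 dx = -81;  ∫_0^3 11*x^2 dx = 99;  ∫_0^3 3*x dx = 27/2.
Sum: -81 + 99 + 27/2 = 63/2.
So RHS = -∫_0^3 v(x) φ(x) dx = -63/2.
LHS = RHS, so the identity holds for this test φ.
Moreover u is smooth here and v(x) = u'(x) = 4*x + 1 pointwise, so the identity holds for every test function. Hence v is the weak derivative of u.


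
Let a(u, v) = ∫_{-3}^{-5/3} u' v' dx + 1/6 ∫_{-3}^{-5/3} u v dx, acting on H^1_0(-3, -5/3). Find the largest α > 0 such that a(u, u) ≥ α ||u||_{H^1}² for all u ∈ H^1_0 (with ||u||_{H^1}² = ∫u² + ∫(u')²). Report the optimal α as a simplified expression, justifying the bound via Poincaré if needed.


α = (8 + 27*π^2)/(3*(16 + 9*π^2))

Coercivity of a(·,·) on H^1_0(-3, -5/3) means a(u, u) ≥ α ||u||_{H^1}² for every u ∈ H^1_0.
The interval has length L = 4/3, and Poincaré/coercivity depend only on L. Here a(u, u) = ∫(u')² + (1/6)·∫u².
Here 0 < c = 1/6 < 1. The condition a(u,u) ≥ α||u||_{H^1}² reads (1−α)∫(u')² ≥ (α−c)∫u². Any admissible α is ≤ 1 (rapidly oscillating u have ∫u²/∫(u')² → 0), and α = 1 would force 0 ≥ (1−c)∫u², impossible since c < 1; so 1−α > 0. By the sharp Poincaré inequality on H^1_0 of an interval of length L, ∫(u')² ≥ (π/L)²∫u² with equality for the first sine mode sin(π(x−x₀)/L) (x₀ the left endpoint), so the inequality holds for all u iff (1−α)(π/L)² ≥ α − c, i.e. α ≤ ((π/L)² + c)/((π/L)² + 1) = (1 + c(L/π)²)/(1 + (L/π)²). With (π/L)² = 9*π^2/16 and c = 1/6, the largest admissible constant is α = ((π/L)² + c)/((π/L)² + 1).
Simplifying, α = (8 + 27*π^2)/(3*(16 + 9*π^2)).


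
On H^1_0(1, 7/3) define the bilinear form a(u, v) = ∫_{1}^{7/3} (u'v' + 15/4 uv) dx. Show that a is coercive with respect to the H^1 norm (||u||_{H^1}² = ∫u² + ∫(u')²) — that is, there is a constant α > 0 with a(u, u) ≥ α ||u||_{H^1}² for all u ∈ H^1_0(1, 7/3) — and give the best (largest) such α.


α = 1

Coercivity of a(·,·) on H^1_0(1, 7/3) means a(u, u) ≥ α ||u||_{H^1}² for every u ∈ H^1_0.
The interval has length L = 4/3, and Poincaré/coercivity depend only on L. Here a(u, u) = ∫(u')² + (15/4)·∫u².
Here c = 15/4 ≥ 1, so a(u,u) = ∫(u')² + c∫u² ≥ ∫(u')² + ∫u² = ||u||_{H^1}², i.e. α = 1 works. No larger α is possible: a(u,u) ≥ α||u||_{H^1}² means (1−α)∫(u')² ≥ (α−c)∫u², and for the modes u_n = sin(nπ(x−x₀)/L) (x₀ the left endpoint) one has ∫u_n²/∫(u_n')² = (L/(nπ))² → 0, so a(u_n,u_n)/||u_n||_{H^1}² → 1. Hence the optimal constant is α = 1.
Therefore α = 1.
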